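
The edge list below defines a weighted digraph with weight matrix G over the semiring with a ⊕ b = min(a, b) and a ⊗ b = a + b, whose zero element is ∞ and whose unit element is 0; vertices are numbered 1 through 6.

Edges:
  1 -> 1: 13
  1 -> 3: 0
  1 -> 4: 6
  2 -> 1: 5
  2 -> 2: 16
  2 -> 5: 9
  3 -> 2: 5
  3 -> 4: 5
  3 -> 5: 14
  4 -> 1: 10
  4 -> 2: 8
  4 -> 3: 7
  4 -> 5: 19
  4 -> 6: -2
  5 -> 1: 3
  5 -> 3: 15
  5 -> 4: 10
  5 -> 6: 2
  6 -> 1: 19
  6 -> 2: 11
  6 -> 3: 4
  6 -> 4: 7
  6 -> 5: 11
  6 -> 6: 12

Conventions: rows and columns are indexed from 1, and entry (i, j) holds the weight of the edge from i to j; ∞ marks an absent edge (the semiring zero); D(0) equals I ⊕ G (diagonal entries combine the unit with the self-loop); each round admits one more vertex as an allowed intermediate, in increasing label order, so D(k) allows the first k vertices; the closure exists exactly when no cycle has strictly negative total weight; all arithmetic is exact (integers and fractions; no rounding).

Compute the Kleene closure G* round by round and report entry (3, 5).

D(0):
  [0, ∞, 0, 6, ∞, ∞]
  [5, 0, ∞, ∞, 9, ∞]
  [∞, 5, 0, 5, 14, ∞]
  [10, 8, 7, 0, 19, -2]
  [3, ∞, 15, 10, 0, 2]
  [19, 11, 4, 7, 11, 0]
D(1):
  [0, ∞, 0, 6, ∞, ∞]
  [5, 0, 5, 11, 9, ∞]
  [∞, 5, 0, 5, 14, ∞]
  [10, 8, 7, 0, 19, -2]
  [3, ∞, 3, 9, 0, 2]
  [19, 11, 4, 7, 11, 0]
D(2):
  [0, ∞, 0, 6, ∞, ∞]
  [5, 0, 5, 11, 9, ∞]
  [10, 5, 0, 5, 14, ∞]
  [10, 8, 7, 0, 17, -2]
  [3, ∞, 3, 9, 0, 2]
  [16, 11, 4, 7, 11, 0]
D(3):
  [0, 5, 0, 5, 14, ∞]
  [5, 0, 5, 10, 9, ∞]
  [10, 5, 0, 5, 14, ∞]
  [10, 8, 7, 0, 17, -2]
  [3, 8, 3, 8, 0, 2]
  [14, 9, 4, 7, 11, 0]
D(4):
  [0, 5, 0, 5, 14, 3]
  [5, 0, 5, 10, 9, 8]
  [10, 5, 0, 5, 14, 3]
  [10, 8, 7, 0, 17, -2]
  [3, 8, 3, 8, 0, 2]
  [14, 9, 4, 7, 11, 0]
D(5):
  [0, 5, 0, 5, 14, 3]
  [5, 0, 5, 10, 9, 8]
  [10, 5, 0, 5, 14, 3]
  [10, 8, 7, 0, 17, -2]
  [3, 8, 3, 8, 0, 2]
  [14, 9, 4, 7, 11, 0]
D(6):
  [0, 5, 0, 5, 14, 3]
  [5, 0, 5, 10, 9, 8]
  [10, 5, 0, 5, 14, 3]
  [10, 7, 2, 0, 9, -2]
  [3, 8, 3, 8, 0, 2]
  [14, 9, 4, 7, 11, 0]
Answer: G*[3][5] = 14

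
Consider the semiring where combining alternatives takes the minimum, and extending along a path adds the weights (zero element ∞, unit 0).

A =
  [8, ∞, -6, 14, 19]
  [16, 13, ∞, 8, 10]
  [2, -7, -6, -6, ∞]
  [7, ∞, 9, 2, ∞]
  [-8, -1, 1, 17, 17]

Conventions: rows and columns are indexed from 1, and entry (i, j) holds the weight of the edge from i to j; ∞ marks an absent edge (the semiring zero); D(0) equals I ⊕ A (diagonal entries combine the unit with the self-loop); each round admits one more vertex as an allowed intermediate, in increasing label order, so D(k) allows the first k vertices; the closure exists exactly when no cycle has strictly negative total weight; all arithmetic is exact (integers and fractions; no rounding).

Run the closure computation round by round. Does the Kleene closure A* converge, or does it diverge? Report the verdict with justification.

Detection: at round 0, diagonal entry (3, 3) turns strictly negative.
Key observation: the cycle 3->3 has total weight (-6), which is strictly negative.
Answer: DIVERGES — negative cycle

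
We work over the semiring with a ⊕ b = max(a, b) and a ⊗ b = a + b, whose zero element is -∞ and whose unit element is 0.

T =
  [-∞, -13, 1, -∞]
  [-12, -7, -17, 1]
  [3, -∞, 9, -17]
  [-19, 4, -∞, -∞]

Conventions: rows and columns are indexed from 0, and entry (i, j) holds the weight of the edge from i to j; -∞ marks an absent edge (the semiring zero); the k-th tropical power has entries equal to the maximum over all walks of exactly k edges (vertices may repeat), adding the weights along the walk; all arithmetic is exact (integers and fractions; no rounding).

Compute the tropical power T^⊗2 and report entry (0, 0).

T^⊗2:
  [4, -20, 10, -12]
  [-14, 5, -8, -6]
  [12, -10, 18, -8]
  [-8, -3, -13, 5]
Key observation: the optimum is the walk 0->2->0, with weight 1 + 3 = 4.
Optimal value attained by: walk 0->2->0.
Answer: (T^⊗2)[0][0] = 4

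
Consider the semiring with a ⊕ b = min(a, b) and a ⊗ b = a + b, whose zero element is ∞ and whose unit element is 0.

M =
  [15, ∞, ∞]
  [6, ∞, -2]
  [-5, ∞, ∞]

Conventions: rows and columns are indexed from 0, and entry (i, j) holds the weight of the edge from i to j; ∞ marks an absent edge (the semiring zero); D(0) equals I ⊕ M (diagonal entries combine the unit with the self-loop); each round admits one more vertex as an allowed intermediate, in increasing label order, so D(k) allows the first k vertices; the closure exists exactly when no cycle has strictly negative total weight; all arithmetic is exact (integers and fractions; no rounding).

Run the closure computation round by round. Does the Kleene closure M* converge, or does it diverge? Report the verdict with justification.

D(0):
  [0, ∞, ∞]
  [6, 0, -2]
  [-5, ∞, 0]
D(1):
  [0, ∞, ∞]
  [6, 0, -2]
  [-5, ∞, 0]
D(2):
  [0, ∞, ∞]
  [6, 0, -2]
  [-5, ∞, 0]
D(3):
  [0, ∞, ∞]
  [-7, 0, -2]
  [-5, ∞, 0]
Key observation: every diagonal entry stays at the unit through all rounds, so no improving cycle exists.
Answer: CONVERGES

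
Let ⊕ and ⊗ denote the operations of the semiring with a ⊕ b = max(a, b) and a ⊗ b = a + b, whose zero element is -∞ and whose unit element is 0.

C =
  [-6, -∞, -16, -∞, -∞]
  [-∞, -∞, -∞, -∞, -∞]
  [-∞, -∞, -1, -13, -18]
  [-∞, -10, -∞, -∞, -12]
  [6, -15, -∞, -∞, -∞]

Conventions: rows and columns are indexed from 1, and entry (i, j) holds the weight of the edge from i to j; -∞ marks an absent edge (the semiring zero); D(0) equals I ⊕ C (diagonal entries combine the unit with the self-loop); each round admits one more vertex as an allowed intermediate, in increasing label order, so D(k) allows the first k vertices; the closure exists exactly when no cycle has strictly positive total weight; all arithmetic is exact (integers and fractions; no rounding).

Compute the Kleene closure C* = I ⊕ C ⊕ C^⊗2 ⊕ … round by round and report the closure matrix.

D(0):
  [0, -∞, -16, -∞, -∞]
  [-∞, 0, -∞, -∞, -∞]
  [-∞, -∞, 0, -13, -18]
  [-∞, -10, -∞, 0, -12]
  [6, -15, -∞, -∞, 0]
D(1):
  [0, -∞, -16, -∞, -∞]
  [-∞, 0, -∞, -∞, -∞]
  [-∞, -∞, 0, -13, -18]
  [-∞, -10, -∞, 0, -12]
  [6, -15, -10, -∞, 0]
D(2):
  [0, -∞, -16, -∞, -∞]
  [-∞, 0, -∞, -∞, -∞]
  [-∞, -∞, 0, -13, -18]
  [-∞, -10, -∞, 0, -12]
  [6, -15, -10, -∞, 0]
D(3):
  [0, -∞, -16, -29, -34]
  [-∞, 0, -∞, -∞, -∞]
  [-∞, -∞, 0, -13, -18]
  [-∞, -10, -∞, 0, -12]
  [6, -15, -10, -23, 0]
D(4):
  [0, -39, -16, -29, -34]
  [-∞, 0, -∞, -∞, -∞]
  [-∞, -23, 0, -13, -18]
  [-∞, -10, -∞, 0, -12]
  [6, -15, -10, -23, 0]
D(5):
  [0, -39, -16, -29, -34]
  [-∞, 0, -∞, -∞, -∞]
  [-12, -23, 0, -13, -18]
  [-6, -10, -22, 0, -12]
  [6, -15, -10, -23, 0]
Answer: C* = [[0, -39, -16, -29, -34], [-∞, 0, -∞, -∞, -∞], [-12, -23, 0, -13, -18], [-6, -10, -22, 0, -12], [6, -15, -10, -23, 0]]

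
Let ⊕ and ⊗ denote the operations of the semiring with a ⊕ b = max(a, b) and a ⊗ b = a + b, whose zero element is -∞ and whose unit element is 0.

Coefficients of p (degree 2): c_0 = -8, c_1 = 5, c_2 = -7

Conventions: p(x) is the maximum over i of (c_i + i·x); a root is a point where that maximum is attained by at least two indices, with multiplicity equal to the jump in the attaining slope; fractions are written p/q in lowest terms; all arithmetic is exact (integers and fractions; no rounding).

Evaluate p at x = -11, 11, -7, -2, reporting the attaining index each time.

p(-11) = max(-8+0·(-11)=-8, 5+1·(-11)=-6, -7+2·(-11)=-29) = -6 (attained by i=1)
p(11) = max(-8+0·11=-8, 5+1·11=16, -7+2·11=15) = 16 (attained by i=1)
p(-7) = max(-8+0·(-7)=-8, 5+1·(-7)=-2, -7+2·(-7)=-21) = -2 (attained by i=1)
p(-2) = max(-8+0·(-2)=-8, 5+1·(-2)=3, -7+2·(-2)=-11) = 3 (attained by i=1)
Answer: p(-11) = -6; p(11) = 16; p(-7) = -2; p(-2) = 3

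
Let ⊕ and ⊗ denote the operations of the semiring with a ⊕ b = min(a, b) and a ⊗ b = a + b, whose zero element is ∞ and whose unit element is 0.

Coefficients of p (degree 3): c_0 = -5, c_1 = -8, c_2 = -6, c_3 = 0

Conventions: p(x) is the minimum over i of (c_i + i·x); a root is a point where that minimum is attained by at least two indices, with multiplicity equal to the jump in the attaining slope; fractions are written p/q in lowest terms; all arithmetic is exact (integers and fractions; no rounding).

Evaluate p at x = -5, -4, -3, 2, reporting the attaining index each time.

p(-5) = min(-5+0·(-5)=-5, -8+1·(-5)=-13, -6+2·(-5)=-16, 0+3·(-5)=-15) = -16 (attained by i=2)
p(-4) = min(-5+0·(-4)=-5, -8+1·(-4)=-12, -6+2·(-4)=-14, 0+3·(-4)=-12) = -14 (attained by i=2)
p(-3) = min(-5+0·(-3)=-5, -8+1·(-3)=-11, -6+2·(-3)=-12, 0+3·(-3)=-9) = -12 (attained by i=2)
p(2) = min(-5+0·2=-5, -8+1·2=-6, -6+2·2=-2, 0+3·2=6) = -6 (attained by i=1)
Answer: p(-5) = -16; p(-4) = -14; p(-3) = -12; p(2) = -6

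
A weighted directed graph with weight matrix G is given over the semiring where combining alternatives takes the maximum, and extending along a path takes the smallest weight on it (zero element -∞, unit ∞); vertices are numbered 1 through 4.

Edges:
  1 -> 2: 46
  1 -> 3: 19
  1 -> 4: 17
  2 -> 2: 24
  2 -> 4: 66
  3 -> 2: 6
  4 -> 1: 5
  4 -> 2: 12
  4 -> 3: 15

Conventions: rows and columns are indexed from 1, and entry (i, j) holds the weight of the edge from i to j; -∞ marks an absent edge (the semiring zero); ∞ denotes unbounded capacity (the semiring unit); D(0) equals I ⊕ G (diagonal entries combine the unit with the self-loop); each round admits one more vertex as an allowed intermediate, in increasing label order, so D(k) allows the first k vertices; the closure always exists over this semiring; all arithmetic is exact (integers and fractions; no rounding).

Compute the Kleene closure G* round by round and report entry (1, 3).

D(0):
  [∞, 46, 19, 17]
  [-∞, ∞, -∞, 66]
  [-∞, 6, ∞, -∞]
  [5, 12, 15, ∞]
D(1):
  [∞, 46, 19, 17]
  [-∞, ∞, -∞, 66]
  [-∞, 6, ∞, -∞]
  [5, 12, 15, ∞]
D(2):
  [∞, 46, 19, 46]
  [-∞, ∞, -∞, 66]
  [-∞, 6, ∞, 6]
  [5, 12, 15, ∞]
D(3):
  [∞, 46, 19, 46]
  [-∞, ∞, -∞, 66]
  [-∞, 6, ∞, 6]
  [5, 12, 15, ∞]
D(4):
  [∞, 46, 19, 46]
  [5, ∞, 15, 66]
  [5, 6, ∞, 6]
  [5, 12, 15, ∞]
Answer: G*[1][3] = 19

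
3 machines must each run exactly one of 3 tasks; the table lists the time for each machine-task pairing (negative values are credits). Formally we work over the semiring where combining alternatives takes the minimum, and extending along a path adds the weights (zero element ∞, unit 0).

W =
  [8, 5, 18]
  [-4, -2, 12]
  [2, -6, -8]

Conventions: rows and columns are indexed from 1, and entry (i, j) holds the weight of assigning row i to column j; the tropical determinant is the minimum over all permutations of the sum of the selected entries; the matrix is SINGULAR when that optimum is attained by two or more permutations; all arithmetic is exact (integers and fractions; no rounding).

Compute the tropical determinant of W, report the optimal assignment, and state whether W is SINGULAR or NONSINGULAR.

σ = (1, 2, 3): 8 + (-2) + (-8) = -2
σ = (1, 3, 2): 8 + 12 + (-6) = 14
σ = (2, 1, 3): 5 + (-4) + (-8) = -7
σ = (2, 3, 1): 5 + 12 + 2 = 19
σ = (3, 1, 2): 18 + (-4) + (-6) = 8
σ = (3, 2, 1): 18 + (-2) + 2 = 18
Optimal value attained by: σ = (2, 1, 3).
Answer: det⊕(W) = -7; verdict: NONSINGULAR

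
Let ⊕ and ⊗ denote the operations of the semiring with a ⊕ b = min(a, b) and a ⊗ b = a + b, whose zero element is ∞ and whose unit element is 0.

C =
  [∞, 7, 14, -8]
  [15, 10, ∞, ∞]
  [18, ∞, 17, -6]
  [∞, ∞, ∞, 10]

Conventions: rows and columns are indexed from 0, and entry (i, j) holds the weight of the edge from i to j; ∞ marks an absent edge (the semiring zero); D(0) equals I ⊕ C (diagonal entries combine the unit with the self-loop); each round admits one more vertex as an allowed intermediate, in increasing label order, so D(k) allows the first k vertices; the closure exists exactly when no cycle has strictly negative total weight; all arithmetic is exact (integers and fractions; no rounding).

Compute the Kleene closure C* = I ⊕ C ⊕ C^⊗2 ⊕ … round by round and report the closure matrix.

D(0):
  [0, 7, 14, -8]
  [15, 0, ∞, ∞]
  [18, ∞, 0, -6]
  [∞, ∞, ∞, 0]
D(1):
  [0, 7, 14, -8]
  [15, 0, 29, 7]
  [18, 25, 0, -6]
  [∞, ∞, ∞, 0]
D(2):
  [0, 7, 14, -8]
  [15, 0, 29, 7]
  [18, 25, 0, -6]
  [∞, ∞, ∞, 0]
D(3):
  [0, 7, 14, -8]
  [15, 0, 29, 7]
  [18, 25, 0, -6]
  [∞, ∞, ∞, 0]
D(4):
  [0, 7, 14, -8]
  [15, 0, 29, 7]
  [18, 25, 0, -6]
  [∞, ∞, ∞, 0]
Answer: C* = [[0, 7, 14, -8], [15, 0, 29, 7], [18, 25, 0, -6], [∞, ∞, ∞, 0]]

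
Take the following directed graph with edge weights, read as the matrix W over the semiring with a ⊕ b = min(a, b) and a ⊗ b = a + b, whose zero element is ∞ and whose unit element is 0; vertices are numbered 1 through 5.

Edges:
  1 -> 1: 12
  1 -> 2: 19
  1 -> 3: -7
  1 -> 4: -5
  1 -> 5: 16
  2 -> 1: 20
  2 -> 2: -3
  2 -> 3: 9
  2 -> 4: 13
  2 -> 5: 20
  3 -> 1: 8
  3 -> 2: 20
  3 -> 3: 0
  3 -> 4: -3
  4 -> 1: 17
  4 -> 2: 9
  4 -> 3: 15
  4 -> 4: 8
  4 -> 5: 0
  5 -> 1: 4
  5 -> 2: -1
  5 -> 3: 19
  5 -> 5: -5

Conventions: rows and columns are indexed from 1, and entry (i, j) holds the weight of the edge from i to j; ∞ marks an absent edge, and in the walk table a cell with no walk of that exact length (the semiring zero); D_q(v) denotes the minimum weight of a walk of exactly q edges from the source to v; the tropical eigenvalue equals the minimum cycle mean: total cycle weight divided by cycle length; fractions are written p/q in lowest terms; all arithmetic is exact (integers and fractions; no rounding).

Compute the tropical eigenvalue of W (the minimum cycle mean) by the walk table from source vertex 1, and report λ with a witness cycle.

q=0: [0, ∞, ∞, ∞, ∞]
q=1: [12, 19, -7, -5, 16]
q=2: [1, 4, -7, -10, -5]
q=3: [-1, -6, -7, -10, -10]
q=4: [-6, -11, -8, -10, -15]
q=5: [-11, -16, -13, -11, -20]
Optimal cycle mean attained by: cycle 5->5, total (-5), length 1.
Answer: λ = -5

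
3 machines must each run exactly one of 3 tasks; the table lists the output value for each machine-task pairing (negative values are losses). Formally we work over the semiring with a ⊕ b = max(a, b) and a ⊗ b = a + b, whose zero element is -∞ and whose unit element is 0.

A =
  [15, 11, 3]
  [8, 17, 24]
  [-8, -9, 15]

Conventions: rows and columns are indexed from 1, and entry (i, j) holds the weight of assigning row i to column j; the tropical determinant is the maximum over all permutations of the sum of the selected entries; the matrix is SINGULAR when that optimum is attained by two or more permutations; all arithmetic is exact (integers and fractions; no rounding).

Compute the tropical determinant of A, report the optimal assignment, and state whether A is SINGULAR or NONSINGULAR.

σ = (1, 2, 3): 15 + 17 + 15 = 47
σ = (1, 3, 2): 15 + 24 + (-9) = 30
σ = (2, 1, 3): 11 + 8 + 15 = 34
σ = (2, 3, 1): 11 + 24 + (-8) = 27
σ = (3, 1, 2): 3 + 8 + (-9) = 2
σ = (3, 2, 1): 3 + 17 + (-8) = 12
Optimal value attained by: σ = (1, 2, 3).
Answer: det⊕(A) = 47; verdict: NONSINGULAR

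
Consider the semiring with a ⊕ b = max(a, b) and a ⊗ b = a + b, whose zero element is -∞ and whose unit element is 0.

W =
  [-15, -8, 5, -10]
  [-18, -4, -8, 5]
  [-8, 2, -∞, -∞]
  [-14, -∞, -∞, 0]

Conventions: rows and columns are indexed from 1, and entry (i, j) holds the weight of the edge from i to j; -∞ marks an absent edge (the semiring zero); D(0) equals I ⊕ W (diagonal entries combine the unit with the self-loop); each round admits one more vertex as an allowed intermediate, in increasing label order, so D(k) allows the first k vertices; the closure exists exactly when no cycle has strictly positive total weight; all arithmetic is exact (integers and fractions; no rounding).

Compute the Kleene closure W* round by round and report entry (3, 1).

D(0):
  [0, -8, 5, -10]
  [-18, 0, -8, 5]
  [-8, 2, 0, -∞]
  [-14, -∞, -∞, 0]
D(1):
  [0, -8, 5, -10]
  [-18, 0, -8, 5]
  [-8, 2, 0, -18]
  [-14, -22, -9, 0]
D(2):
  [0, -8, 5, -3]
  [-18, 0, -8, 5]
  [-8, 2, 0, 7]
  [-14, -22, -9, 0]
D(3):
  [0, 7, 5, 12]
  [-16, 0, -8, 5]
  [-8, 2, 0, 7]
  [-14, -7, -9, 0]
D(4):
  [0, 7, 5, 12]
  [-9, 0, -4, 5]
  [-7, 2, 0, 7]
  [-14, -7, -9, 0]
Answer: W*[3][1] = -7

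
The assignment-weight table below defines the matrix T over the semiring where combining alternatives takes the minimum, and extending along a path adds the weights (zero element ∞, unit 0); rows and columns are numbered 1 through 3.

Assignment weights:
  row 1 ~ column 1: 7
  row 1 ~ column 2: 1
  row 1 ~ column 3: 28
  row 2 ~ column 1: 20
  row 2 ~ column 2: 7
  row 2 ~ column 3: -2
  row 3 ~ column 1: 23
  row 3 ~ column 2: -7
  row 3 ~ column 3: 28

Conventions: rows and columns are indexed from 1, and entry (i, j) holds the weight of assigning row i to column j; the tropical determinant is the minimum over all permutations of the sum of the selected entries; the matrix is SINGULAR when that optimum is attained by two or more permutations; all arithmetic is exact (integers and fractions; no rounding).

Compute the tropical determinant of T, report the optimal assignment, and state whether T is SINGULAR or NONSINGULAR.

σ = (1, 2, 3): 7 + 7 + 28 = 42
σ = (1, 3, 2): 7 + (-2) + (-7) = -2
σ = (2, 1, 3): 1 + 20 + 28 = 49
σ = (2, 3, 1): 1 + (-2) + 23 = 22
σ = (3, 1, 2): 28 + 20 + (-7) = 41
σ = (3, 2, 1): 28 + 7 + 23 = 58
Optimal value attained by: σ = (1, 3, 2).
Answer: det⊕(T) = -2; verdict: NONSINGULAR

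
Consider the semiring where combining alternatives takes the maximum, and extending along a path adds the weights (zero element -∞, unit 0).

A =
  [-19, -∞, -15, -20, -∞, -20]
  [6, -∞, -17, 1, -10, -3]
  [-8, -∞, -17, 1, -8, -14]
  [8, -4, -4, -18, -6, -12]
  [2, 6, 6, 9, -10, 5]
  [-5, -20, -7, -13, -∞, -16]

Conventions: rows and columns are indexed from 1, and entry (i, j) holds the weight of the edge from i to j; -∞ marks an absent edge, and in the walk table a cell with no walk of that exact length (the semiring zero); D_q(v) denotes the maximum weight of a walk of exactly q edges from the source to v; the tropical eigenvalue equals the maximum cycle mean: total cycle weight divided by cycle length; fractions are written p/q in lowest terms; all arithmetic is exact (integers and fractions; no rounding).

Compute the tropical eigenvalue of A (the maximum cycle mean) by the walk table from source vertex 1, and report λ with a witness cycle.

q=0: [0, -∞, -∞, -∞, -∞, -∞]
q=1: [-19, -∞, -15, -20, -∞, -20]
q=2: [-12, -24, -24, -14, -23, -29]
q=3: [-6, -17, -17, -14, -20, -18]
q=4: [-6, -14, -14, -11, -20, -15]
q=5: [-3, -14, -14, -11, -17, -15]
q=6: [-3, -11, -11, -8, -17, -12]
Optimal cycle mean attained by: cycle 4->5->4, total (-6) + 9, length 2.
Answer: λ = 3/2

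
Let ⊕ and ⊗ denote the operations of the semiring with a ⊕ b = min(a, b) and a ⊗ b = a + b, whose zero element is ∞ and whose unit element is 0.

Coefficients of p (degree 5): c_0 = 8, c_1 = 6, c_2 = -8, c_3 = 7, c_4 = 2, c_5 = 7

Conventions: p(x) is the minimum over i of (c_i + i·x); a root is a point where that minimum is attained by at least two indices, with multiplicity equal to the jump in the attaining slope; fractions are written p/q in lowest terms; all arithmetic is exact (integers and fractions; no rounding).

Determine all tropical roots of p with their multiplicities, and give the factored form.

hull edge (i=0, c=8) to (i=2, c=-8): slope -8, span 2
hull edge (i=2, c=-8) to (i=5, c=7): slope 5, span 3
Factored form: p(x) = 7 ⊗ (x ⊕ (-5)) ⊗ (x ⊕ (-5)) ⊗ (x ⊕ (-5)) ⊗ (x ⊕ 8) ⊗ (x ⊕ 8)
Answer: roots = -5 (mult 3), 8 (mult 2)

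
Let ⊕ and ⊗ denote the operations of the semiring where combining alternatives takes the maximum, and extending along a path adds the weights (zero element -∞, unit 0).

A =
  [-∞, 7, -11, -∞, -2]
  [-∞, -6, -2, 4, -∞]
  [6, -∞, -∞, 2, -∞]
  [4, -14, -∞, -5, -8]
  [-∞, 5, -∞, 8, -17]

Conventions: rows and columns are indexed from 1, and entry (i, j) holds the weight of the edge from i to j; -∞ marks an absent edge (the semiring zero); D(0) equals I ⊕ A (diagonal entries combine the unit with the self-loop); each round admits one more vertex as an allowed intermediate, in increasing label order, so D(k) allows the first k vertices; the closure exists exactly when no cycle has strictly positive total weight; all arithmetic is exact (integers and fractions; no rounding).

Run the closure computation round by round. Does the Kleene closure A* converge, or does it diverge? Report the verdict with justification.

D(0):
  [0, 7, -11, -∞, -2]
  [-∞, 0, -2, 4, -∞]
  [6, -∞, 0, 2, -∞]
  [4, -14, -∞, 0, -8]
  [-∞, 5, -∞, 8, 0]
D(1):
  [0, 7, -11, -∞, -2]
  [-∞, 0, -2, 4, -∞]
  [6, 13, 0, 2, 4]
  [4, 11, -7, 0, 2]
  [-∞, 5, -∞, 8, 0]
Detection: at round 2, diagonal entry (3, 3) turns strictly positive.
Key observation: the cycle 3->1->2->3 has total weight 6 + 7 + (-2), which is strictly positive.
Answer: DIVERGES — positive cycle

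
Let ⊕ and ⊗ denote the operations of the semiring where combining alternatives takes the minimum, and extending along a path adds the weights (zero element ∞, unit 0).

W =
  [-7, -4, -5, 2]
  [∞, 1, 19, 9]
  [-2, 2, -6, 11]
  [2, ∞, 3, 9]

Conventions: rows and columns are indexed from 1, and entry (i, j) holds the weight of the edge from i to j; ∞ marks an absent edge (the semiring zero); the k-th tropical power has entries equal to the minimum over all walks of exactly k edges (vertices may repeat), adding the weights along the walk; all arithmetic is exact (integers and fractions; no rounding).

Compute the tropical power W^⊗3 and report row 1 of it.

W^⊗2:
  [-14, -11, -12, -5]
  [11, 2, 12, 10]
  [-9, -6, -12, 0]
  [-5, -2, -3, 4]
W^⊗3:
  [-21, -18, -19, -12]
  [4, 3, 6, 11]
  [-16, -13, -18, -7]
  [-12, -9, -10, -3]
Answer: row 1 of W^⊗3 = [-21, -18, -19, -12]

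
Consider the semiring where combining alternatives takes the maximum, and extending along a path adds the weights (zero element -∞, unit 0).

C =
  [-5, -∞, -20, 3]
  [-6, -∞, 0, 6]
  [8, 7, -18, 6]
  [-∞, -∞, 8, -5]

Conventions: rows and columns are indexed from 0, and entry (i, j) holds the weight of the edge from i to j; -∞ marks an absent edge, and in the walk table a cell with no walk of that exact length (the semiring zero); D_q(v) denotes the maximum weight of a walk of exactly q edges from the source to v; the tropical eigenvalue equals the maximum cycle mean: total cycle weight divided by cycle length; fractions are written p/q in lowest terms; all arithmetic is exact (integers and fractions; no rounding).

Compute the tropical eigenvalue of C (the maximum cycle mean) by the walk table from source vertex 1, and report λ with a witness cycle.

q=0: [-∞, 0, -∞, -∞]
q=1: [-6, -∞, 0, 6]
q=2: [8, 7, 14, 6]
q=3: [22, 21, 14, 20]
q=4: [22, 21, 28, 27]
Optimal cycle mean attained by: cycle 1->3->2->1, total 6 + 8 + 7, length 3.
Answer: λ = 7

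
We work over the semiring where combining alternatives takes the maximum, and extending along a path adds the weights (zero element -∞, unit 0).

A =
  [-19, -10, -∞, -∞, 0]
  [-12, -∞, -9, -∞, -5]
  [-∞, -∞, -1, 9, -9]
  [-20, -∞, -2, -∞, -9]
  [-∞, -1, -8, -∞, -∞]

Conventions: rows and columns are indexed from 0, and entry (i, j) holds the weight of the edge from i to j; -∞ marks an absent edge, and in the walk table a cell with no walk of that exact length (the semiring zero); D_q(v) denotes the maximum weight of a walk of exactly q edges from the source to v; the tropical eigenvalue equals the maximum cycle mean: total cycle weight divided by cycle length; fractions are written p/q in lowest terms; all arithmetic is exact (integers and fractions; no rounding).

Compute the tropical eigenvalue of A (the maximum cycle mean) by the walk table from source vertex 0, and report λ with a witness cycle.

q=0: [0, -∞, -∞, -∞, -∞]
q=1: [-19, -10, -∞, -∞, 0]
q=2: [-22, -1, -8, -∞, -15]
q=3: [-13, -16, -9, 1, -6]
q=4: [-19, -7, -1, 0, -8]
q=5: [-19, -9, -2, 8, -9]
Optimal cycle mean attained by: cycle 2->3->2, total 9 + (-2), length 2.
Answer: λ = 7/2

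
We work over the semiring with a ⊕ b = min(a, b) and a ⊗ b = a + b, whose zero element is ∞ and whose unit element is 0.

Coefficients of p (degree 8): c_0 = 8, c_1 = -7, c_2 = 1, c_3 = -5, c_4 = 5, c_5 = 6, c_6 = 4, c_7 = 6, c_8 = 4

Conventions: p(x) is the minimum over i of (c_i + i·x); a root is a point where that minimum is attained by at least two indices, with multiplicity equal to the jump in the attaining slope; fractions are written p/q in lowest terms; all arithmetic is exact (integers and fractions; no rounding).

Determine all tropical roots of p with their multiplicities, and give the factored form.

hull edge (i=0, c=8) to (i=1, c=-7): slope -15, span 1
hull edge (i=1, c=-7) to (i=3, c=-5): slope 1, span 2
hull edge (i=3, c=-5) to (i=8, c=4): slope 9/5, span 5
Factored form: p(x) = 4 ⊗ (x ⊕ (-9/5)) ⊗ (x ⊕ (-9/5)) ⊗ (x ⊕ (-9/5)) ⊗ (x ⊕ (-9/5)) ⊗ (x ⊕ (-9/5)) ⊗ (x ⊕ (-1)) ⊗ (x ⊕ (-1)) ⊗ (x ⊕ 15)
Answer: roots = -9/5 (mult 5), -1 (mult 2), 15 (mult 1)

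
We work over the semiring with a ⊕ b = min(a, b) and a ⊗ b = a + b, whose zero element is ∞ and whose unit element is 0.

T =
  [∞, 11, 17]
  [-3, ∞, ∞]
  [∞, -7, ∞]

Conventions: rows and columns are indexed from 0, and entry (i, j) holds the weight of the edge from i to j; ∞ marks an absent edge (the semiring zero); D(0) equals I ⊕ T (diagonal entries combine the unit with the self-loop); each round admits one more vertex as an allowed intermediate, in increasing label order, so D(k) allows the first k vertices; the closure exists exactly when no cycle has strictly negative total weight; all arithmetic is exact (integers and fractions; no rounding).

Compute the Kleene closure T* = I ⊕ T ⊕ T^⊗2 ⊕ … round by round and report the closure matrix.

D(0):
  [0, 11, 17]
  [-3, 0, ∞]
  [∞, -7, 0]
D(1):
  [0, 11, 17]
  [-3, 0, 14]
  [∞, -7, 0]
D(2):
  [0, 11, 17]
  [-3, 0, 14]
  [-10, -7, 0]
D(3):
  [0, 10, 17]
  [-3, 0, 14]
  [-10, -7, 0]
Answer: T* = [[0, 10, 17], [-3, 0, 14], [-10, -7, 0]]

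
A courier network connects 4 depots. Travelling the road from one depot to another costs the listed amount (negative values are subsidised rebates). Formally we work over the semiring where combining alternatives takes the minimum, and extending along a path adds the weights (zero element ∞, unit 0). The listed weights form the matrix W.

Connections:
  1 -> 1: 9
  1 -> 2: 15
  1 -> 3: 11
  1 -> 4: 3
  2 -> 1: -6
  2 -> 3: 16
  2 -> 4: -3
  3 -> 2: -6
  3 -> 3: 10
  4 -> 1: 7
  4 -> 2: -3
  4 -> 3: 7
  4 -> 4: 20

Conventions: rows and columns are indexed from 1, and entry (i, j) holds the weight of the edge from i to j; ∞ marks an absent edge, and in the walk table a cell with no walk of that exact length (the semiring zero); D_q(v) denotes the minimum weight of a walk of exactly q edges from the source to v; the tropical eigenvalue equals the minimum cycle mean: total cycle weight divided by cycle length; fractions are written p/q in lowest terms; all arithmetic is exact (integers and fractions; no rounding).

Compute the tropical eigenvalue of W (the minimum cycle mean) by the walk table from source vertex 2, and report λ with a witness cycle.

q=0: [∞, 0, ∞, ∞]
q=1: [-6, ∞, 16, -3]
q=2: [3, -6, 4, -3]
q=3: [-12, -6, 4, -9]
q=4: [-12, -12, -2, -9]
Optimal cycle mean attained by: cycle 2->4->2, total (-3) + (-3), length 2.
Answer: λ = -3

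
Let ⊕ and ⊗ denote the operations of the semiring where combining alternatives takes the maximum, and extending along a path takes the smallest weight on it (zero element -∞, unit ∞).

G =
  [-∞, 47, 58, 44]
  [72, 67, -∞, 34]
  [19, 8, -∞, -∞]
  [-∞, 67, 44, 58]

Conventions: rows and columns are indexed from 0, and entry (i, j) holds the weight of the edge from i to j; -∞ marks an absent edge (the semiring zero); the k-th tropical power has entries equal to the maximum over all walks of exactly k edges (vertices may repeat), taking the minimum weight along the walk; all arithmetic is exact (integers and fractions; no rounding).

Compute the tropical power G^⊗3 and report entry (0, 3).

G^⊗2:
  [47, 47, 44, 44]
  [67, 67, 58, 44]
  [8, 19, 19, 19]
  [67, 67, 44, 58]
G^⊗3:
  [47, 47, 47, 44]
  [67, 67, 58, 44]
  [19, 19, 19, 19]
  [67, 67, 58, 58]
Key observation: the optimum is the walk 0->1->0->3, with weight 47 min 72 min 44 = 44.
Optimal value attained by: walk 0->1->0->3.
Answer: (G^⊗3)[0][3] = 44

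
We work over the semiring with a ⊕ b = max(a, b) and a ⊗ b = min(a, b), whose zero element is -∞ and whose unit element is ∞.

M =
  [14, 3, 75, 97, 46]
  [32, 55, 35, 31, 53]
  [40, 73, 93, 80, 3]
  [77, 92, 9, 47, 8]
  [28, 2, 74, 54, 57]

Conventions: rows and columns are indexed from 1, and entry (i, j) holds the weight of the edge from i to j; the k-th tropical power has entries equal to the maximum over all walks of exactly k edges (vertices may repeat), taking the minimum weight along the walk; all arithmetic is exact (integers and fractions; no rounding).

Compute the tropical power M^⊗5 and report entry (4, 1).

M^⊗2:
  [77, 92, 75, 75, 46]
  [35, 55, 53, 53, 53]
  [77, 80, 93, 80, 53]
  [47, 55, 75, 77, 53]
  [54, 73, 74, 74, 57]
M^⊗3:
  [75, 75, 75, 77, 53]
  [53, 55, 53, 53, 53]
  [77, 80, 93, 80, 53]
  [77, 77, 75, 75, 53]
  [74, 74, 74, 74, 57]
M^⊗4:
  [77, 77, 75, 75, 53]
  [53, 55, 53, 53, 53]
  [77, 80, 93, 80, 53]
  [75, 75, 75, 77, 53]
  [74, 74, 74, 74, 57]
M^⊗5:
  [75, 75, 75, 77, 53]
  [53, 55, 53, 53, 53]
  [77, 80, 93, 80, 53]
  [77, 77, 75, 75, 53]
  [74, 74, 74, 74, 57]
Key observation: the optimum is the walk 4->1->4->1->4->1, with weight 77 min 97 min 77 min 97 min 77 = 77.
Optimal value attained by: walk 4->1->4->1->4->1.
Answer: (M^⊗5)[4][1] = 77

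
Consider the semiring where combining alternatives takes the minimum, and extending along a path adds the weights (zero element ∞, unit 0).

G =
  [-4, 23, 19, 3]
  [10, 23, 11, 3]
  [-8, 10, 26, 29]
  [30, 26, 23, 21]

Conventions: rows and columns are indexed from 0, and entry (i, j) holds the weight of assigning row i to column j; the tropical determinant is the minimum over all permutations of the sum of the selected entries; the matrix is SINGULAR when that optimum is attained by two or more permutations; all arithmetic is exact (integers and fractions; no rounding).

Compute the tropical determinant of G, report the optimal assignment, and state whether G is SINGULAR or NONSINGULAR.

σ = (0, 1, 2, 3): (-4) + 23 + 26 + 21 = 66
σ = (0, 1, 3, 2): (-4) + 23 + 29 + 23 = 71
σ = (0, 2, 1, 3): (-4) + 11 + 10 + 21 = 38
σ = (0, 2, 3, 1): (-4) + 11 + 29 + 26 = 62
σ = (0, 3, 1, 2): (-4) + 3 + 10 + 23 = 32
σ = (0, 3, 2, 1): (-4) + 3 + 26 + 26 = 51
σ = (1, 0, 2, 3): 23 + 10 + 26 + 21 = 80
σ = (1, 0, 3, 2): 23 + 10 + 29 + 23 = 85
σ = (1, 2, 0, 3): 23 + 11 + (-8) + 21 = 47
σ = (1, 2, 3, 0): 23 + 11 + 29 + 30 = 93
σ = (1, 3, 0, 2): 23 + 3 + (-8) + 23 = 41
σ = (1, 3, 2, 0): 23 + 3 + 26 + 30 = 82
σ = (2, 0, 1, 3): 19 + 10 + 10 + 21 = 60
σ = (2, 0, 3, 1): 19 + 10 + 29 + 26 = 84
σ = (2, 1, 0, 3): 19 + 23 + (-8) + 21 = 55
σ = (2, 1, 3, 0): 19 + 23 + 29 + 30 = 101
σ = (2, 3, 0, 1): 19 + 3 + (-8) + 26 = 40
σ = (2, 3, 1, 0): 19 + 3 + 10 + 30 = 62
σ = (3, 0, 1, 2): 3 + 10 + 10 + 23 = 46
σ = (3, 0, 2, 1): 3 + 10 + 26 + 26 = 65
σ = (3, 1, 0, 2): 3 + 23 + (-8) + 23 = 41
σ = (3, 1, 2, 0): 3 + 23 + 26 + 30 = 82
σ = (3, 2, 0, 1): 3 + 11 + (-8) + 26 = 32
σ = (3, 2, 1, 0): 3 + 11 + 10 + 30 = 54
Optimal value attained by: σ = (0, 3, 1, 2).
Answer: det⊕(G) = 32; verdict: SINGULAR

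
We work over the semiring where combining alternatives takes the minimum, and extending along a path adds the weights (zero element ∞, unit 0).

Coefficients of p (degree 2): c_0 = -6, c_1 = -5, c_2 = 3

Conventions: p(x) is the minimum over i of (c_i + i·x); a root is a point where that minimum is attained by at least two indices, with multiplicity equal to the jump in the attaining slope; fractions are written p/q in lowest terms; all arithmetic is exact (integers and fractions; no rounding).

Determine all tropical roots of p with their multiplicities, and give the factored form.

hull edge (i=0, c=-6) to (i=1, c=-5): slope 1, span 1
hull edge (i=1, c=-5) to (i=2, c=3): slope 8, span 1
Factored form: p(x) = 3 ⊗ (x ⊕ (-8)) ⊗ (x ⊕ (-1))
Answer: roots = -8 (mult 1), -1 (mult 1)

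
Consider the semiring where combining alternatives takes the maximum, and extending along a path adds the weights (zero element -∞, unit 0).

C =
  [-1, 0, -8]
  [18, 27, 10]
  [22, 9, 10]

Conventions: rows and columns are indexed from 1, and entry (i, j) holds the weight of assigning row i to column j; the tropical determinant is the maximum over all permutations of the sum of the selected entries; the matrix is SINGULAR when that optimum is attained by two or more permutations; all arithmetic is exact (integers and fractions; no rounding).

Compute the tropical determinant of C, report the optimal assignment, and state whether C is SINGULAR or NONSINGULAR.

σ = (1, 2, 3): (-1) + 27 + 10 = 36
σ = (1, 3, 2): (-1) + 10 + 9 = 18
σ = (2, 1, 3): 0 + 18 + 10 = 28
σ = (2, 3, 1): 0 + 10 + 22 = 32
σ = (3, 1, 2): (-8) + 18 + 9 = 19
σ = (3, 2, 1): (-8) + 27 + 22 = 41
Optimal value attained by: σ = (3, 2, 1).
Answer: det⊕(C) = 41; verdict: NONSINGULAR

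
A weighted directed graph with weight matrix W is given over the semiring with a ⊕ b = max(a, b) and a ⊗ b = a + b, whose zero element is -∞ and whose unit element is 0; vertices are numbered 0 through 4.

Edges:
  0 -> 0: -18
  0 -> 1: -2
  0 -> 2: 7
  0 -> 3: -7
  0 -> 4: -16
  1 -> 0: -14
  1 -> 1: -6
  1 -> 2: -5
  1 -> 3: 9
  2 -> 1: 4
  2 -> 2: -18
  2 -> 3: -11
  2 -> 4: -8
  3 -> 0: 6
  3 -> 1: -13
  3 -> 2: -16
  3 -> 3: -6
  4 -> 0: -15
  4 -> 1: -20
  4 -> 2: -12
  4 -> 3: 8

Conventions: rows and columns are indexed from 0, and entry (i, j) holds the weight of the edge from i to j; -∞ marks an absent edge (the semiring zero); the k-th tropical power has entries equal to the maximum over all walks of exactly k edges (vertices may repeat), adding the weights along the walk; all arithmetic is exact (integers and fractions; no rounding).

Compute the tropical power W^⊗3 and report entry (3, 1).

W^⊗2:
  [-1, 11, -7, 7, -1]
  [15, -1, -7, 3, -13]
  [-5, -2, -1, 13, -26]
  [0, 4, 13, -1, -10]
  [14, -5, -8, 2, -20]
W^⊗3:
  [13, 5, 6, 20, -15]
  [9, 13, 22, 8, -1]
  [19, 3, 2, 7, -9]
  [5, 17, 7, 13, 5]
  [8, 12, 21, 7, -2]
Key observation: the optimum is the walk 3->0->2->1, with weight 6 + 7 + 4 = 17.
Optimal value attained by: walk 3->0->2->1.
Answer: (W^⊗3)[3][1] = 17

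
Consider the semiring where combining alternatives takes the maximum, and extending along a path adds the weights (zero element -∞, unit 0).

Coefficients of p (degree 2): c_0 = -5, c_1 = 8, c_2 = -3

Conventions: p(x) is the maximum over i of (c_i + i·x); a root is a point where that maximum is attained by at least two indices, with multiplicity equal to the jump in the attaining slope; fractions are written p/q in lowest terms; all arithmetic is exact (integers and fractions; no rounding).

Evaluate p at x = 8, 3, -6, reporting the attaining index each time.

p(8) = max(-5+0·8=-5, 8+1·8=16, -3+2·8=13) = 16 (attained by i=1)
p(3) = max(-5+0·3=-5, 8+1·3=11, -3+2·3=3) = 11 (attained by i=1)
p(-6) = max(-5+0·(-6)=-5, 8+1·(-6)=2, -3+2·(-6)=-15) = 2 (attained by i=1)
Answer: p(8) = 16; p(3) = 11; p(-6) = 2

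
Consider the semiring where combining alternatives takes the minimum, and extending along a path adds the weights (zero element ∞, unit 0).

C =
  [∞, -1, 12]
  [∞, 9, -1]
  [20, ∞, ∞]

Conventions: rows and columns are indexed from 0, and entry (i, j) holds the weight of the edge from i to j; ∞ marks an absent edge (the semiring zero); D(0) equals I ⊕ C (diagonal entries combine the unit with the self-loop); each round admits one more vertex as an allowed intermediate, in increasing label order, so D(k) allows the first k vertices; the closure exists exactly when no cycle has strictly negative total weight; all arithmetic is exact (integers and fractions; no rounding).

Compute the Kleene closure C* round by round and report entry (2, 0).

D(0):
  [0, -1, 12]
  [∞, 0, -1]
  [20, ∞, 0]
D(1):
  [0, -1, 12]
  [∞, 0, -1]
  [20, 19, 0]
D(2):
  [0, -1, -2]
  [∞, 0, -1]
  [20, 19, 0]
D(3):
  [0, -1, -2]
  [19, 0, -1]
  [20, 19, 0]
Answer: C*[2][0] = 20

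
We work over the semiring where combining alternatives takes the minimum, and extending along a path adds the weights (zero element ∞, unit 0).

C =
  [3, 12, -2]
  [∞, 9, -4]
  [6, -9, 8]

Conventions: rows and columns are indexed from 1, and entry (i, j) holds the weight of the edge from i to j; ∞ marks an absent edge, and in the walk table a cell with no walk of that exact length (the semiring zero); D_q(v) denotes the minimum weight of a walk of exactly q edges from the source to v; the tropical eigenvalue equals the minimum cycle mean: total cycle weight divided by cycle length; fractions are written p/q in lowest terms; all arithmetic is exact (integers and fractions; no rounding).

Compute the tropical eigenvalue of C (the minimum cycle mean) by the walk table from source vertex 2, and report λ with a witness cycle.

q=0: [∞, 0, ∞]
q=1: [∞, 9, -4]
q=2: [2, -13, 4]
q=3: [5, -5, -17]
Optimal cycle mean attained by: cycle 2->3->2, total (-4) + (-9), length 2.
Answer: λ = -13/2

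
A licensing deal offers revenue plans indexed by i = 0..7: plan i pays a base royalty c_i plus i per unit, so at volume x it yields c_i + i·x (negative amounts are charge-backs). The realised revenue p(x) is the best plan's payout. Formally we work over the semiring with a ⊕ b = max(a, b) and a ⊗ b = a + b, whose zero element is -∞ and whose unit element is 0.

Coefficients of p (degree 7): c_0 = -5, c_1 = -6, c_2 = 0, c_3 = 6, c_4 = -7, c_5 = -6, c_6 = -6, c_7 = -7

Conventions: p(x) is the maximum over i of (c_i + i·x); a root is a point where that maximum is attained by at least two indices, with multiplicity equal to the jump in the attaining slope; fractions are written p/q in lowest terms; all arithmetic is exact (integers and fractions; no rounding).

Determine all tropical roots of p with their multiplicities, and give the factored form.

hull edge (i=0, c=-5) to (i=3, c=6): slope 11/3, span 3
hull edge (i=3, c=6) to (i=7, c=-7): slope -13/4, span 4
Factored form: p(x) = -7 ⊗ (x ⊕ (-11/3)) ⊗ (x ⊕ (-11/3)) ⊗ (x ⊕ (-11/3)) ⊗ (x ⊕ 13/4) ⊗ (x ⊕ 13/4) ⊗ (x ⊕ 13/4) ⊗ (x ⊕ 13/4)
Answer: roots = -11/3 (mult 3), 13/4 (mult 4)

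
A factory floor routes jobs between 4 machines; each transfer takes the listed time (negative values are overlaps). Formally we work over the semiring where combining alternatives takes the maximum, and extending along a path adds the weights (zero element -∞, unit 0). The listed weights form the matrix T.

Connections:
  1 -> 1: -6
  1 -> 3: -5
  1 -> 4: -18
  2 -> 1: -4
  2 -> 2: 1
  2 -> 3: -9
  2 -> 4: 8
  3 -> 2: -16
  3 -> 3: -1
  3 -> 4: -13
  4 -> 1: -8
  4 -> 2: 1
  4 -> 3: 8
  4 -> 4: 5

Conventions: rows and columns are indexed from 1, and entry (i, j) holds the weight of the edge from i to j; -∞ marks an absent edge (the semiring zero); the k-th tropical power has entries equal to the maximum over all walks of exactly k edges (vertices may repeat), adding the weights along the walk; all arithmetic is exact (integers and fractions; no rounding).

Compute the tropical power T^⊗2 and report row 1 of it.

T^⊗2:
  [-12, -17, -6, -13]
  [0, 9, 16, 13]
  [-20, -12, -2, -8]
  [-3, 6, 13, 10]
Answer: row 1 of T^⊗2 = [-12, -17, -6, -13]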